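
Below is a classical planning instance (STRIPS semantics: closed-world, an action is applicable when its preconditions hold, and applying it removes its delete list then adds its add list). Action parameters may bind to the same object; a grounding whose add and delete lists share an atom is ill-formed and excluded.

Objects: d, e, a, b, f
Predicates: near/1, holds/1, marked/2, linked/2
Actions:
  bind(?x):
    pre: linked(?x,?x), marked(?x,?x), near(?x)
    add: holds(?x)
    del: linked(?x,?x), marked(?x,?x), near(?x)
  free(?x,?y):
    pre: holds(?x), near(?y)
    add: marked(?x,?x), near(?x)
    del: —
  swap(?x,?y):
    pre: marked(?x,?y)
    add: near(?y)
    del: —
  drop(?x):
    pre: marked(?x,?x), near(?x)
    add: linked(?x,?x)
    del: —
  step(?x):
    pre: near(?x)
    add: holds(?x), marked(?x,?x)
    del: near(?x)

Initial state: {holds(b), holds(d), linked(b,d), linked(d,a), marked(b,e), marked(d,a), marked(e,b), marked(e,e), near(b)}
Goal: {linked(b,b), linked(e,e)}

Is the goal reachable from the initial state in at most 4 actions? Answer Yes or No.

1. free(b,b)  →  {holds(b), holds(d), linked(b,d), linked(d,a), marked(b,b), marked(b,e), marked(d,a), marked(e,b), marked(e,e), near(b)}
2. swap(e,e)  →  {holds(b), holds(d), linked(b,d), linked(d,a), marked(b,b), marked(b,e), marked(d,a), marked(e,b), marked(e,e), near(b), near(e)}
3. drop(e)  →  {holds(b), holds(d), linked(b,d), linked(d,a), linked(e,e), marked(b,b), marked(b,e), marked(d,a), marked(e,b), marked(e,e), near(b), near(e)}
4. drop(b)  →  {holds(b), holds(d), linked(b,b), linked(b,d), linked(d,a), linked(e,e), marked(b,b), marked(b,e), marked(d,a), marked(e,b), marked(e,e), near(b), near(e)}
optimal plan length = 4; 4 ≤ 4

Yes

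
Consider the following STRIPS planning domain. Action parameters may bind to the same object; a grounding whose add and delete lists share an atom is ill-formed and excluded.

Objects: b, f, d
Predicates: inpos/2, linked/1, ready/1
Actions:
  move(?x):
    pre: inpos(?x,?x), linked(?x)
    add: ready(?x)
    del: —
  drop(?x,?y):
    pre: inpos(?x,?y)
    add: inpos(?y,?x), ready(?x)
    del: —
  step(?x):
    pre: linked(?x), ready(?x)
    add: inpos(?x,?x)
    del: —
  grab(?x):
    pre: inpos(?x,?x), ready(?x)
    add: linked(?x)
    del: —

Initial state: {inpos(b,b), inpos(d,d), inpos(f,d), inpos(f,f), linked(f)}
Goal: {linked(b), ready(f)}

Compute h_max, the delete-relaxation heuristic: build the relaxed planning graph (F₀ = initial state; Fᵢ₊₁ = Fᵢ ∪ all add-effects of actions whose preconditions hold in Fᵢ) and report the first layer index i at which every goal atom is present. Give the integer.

F0 = init (5 atoms)
F1 = F0 ∪ {inpos(d,f), ready(b), ready(d), ready(f)}  (9 atoms)
F2 = F1 ∪ {linked(b), linked(d)}  (11 atoms)
goal ⊆ F2  ⇒  h_max = 2

2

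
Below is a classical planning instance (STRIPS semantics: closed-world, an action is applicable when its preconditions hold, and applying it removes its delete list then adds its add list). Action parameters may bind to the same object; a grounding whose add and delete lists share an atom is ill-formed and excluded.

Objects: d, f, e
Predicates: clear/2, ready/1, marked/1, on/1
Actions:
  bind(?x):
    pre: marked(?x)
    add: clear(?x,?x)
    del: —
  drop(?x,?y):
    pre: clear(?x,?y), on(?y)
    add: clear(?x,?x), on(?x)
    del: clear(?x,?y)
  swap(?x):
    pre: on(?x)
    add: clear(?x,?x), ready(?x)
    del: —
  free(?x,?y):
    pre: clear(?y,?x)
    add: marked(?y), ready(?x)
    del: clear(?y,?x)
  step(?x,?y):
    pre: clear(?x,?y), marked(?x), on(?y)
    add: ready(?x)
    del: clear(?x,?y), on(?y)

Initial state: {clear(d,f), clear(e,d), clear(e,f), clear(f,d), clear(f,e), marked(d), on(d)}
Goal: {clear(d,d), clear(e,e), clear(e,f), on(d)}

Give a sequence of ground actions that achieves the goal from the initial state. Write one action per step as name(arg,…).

bind(d); drop(e,d)

1. bind(d)  →  {clear(d,d), clear(d,f), clear(e,d), clear(e,f), clear(f,d), clear(f,e), marked(d), on(d)}
2. drop(e,d)  →  {clear(d,d), clear(d,f), clear(e,e), clear(e,f), clear(f,d), clear(f,e), marked(d), on(d), on(e)}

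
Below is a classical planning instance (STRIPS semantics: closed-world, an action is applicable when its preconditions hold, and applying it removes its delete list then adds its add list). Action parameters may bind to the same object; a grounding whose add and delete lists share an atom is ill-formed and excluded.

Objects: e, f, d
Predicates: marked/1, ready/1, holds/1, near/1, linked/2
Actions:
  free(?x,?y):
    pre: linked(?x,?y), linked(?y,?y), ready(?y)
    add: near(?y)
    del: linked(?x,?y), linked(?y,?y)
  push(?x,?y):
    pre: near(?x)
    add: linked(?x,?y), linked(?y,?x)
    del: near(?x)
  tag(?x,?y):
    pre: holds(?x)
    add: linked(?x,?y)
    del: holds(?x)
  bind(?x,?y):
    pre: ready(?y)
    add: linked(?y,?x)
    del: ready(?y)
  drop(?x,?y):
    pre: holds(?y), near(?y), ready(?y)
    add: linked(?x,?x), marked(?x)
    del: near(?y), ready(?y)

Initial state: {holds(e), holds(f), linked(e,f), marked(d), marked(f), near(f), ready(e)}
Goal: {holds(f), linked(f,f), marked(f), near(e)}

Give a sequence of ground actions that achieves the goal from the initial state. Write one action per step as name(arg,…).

push(f,f); tag(e,e); free(e,e)

1. push(f,f)  →  {holds(e), holds(f), linked(e,f), linked(f,f), marked(d), marked(f), ready(e)}
2. tag(e,e)  →  {holds(f), linked(e,e), linked(e,f), linked(f,f), marked(d), marked(f), ready(e)}
3. free(e,e)  →  {holds(f), linked(e,f), linked(f,f), marked(d), marked(f), near(e), ready(e)}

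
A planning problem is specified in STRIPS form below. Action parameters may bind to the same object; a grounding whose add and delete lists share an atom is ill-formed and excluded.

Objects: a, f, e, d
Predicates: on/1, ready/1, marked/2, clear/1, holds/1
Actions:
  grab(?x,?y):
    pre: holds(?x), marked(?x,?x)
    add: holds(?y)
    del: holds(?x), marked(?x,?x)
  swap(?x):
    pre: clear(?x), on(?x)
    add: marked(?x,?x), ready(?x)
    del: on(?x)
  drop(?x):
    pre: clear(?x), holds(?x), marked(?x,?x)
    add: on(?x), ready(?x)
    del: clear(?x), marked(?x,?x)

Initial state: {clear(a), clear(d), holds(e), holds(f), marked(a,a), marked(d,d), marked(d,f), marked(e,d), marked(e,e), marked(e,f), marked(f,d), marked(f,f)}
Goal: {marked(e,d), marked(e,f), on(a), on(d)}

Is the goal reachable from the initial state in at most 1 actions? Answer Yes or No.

No

1. grab(f,a)  →  {clear(a), clear(d), holds(a), holds(e), marked(a,a), marked(d,d), marked(d,f), marked(e,d), marked(e,e), marked(e,f), marked(f,d)}
2. grab(e,d)  →  {clear(a), clear(d), holds(a), holds(d), marked(a,a), marked(d,d), marked(d,f), marked(e,d), marked(e,f), marked(f,d)}
3. drop(a)  →  {clear(d), holds(a), holds(d), marked(d,d), marked(d,f), marked(e,d), marked(e,f), marked(f,d), on(a), ready(a)}
4. drop(d)  →  {holds(a), holds(d), marked(d,f), marked(e,d), marked(e,f), marked(f,d), on(a), on(d), ready(a), ready(d)}
optimal plan length = 4; 4 > 1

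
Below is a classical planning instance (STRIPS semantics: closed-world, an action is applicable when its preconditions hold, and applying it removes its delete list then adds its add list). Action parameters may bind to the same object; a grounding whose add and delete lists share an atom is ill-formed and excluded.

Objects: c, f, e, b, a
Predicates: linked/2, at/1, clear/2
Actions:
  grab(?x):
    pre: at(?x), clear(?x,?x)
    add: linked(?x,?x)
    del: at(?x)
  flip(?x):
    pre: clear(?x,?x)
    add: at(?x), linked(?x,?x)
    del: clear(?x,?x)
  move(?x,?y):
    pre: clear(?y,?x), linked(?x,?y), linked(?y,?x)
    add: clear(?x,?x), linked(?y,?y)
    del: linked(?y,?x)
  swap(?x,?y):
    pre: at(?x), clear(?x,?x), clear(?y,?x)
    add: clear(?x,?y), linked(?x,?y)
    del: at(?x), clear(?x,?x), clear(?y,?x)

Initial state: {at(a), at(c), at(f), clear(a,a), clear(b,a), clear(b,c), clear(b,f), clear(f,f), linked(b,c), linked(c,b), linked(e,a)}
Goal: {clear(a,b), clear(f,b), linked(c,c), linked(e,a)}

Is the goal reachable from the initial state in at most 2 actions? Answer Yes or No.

1. move(c,b)  →  {at(a), at(c), at(f), clear(a,a), clear(b,a), clear(b,c), clear(b,f), clear(c,c), clear(f,f), linked(b,b), linked(c,b), linked(e,a)}
2. grab(c)  →  {at(a), at(f), clear(a,a), clear(b,a), clear(b,c), clear(b,f), clear(c,c), clear(f,f), linked(b,b), linked(c,b), linked(c,c), linked(e,a)}
3. swap(f,b)  →  {at(a), clear(a,a), clear(b,a), clear(b,c), clear(c,c), clear(f,b), linked(b,b), linked(c,b), linked(c,c), linked(e,a), linked(f,b)}
4. swap(a,b)  →  {clear(a,b), clear(b,c), clear(c,c), clear(f,b), linked(a,b), linked(b,b), linked(c,b), linked(c,c), linked(e,a), linked(f,b)}
optimal plan length = 4; 4 > 2

No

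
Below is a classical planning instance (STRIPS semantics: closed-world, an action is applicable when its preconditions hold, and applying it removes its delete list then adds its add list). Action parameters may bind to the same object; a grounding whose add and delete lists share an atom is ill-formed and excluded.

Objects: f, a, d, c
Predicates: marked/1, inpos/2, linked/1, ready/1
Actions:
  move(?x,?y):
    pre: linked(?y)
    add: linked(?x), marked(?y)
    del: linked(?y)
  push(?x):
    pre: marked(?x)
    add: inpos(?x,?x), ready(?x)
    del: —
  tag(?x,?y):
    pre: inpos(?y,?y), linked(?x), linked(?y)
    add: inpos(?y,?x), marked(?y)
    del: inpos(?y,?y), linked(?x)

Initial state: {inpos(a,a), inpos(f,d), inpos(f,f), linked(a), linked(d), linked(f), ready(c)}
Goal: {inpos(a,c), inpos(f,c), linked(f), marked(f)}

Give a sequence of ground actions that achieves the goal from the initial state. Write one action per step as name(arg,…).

move(c,d); tag(c,a); move(c,a); tag(c,f)

1. move(c,d)  →  {inpos(a,a), inpos(f,d), inpos(f,f), linked(a), linked(c), linked(f), marked(d), ready(c)}
2. tag(c,a)  →  {inpos(a,c), inpos(f,d), inpos(f,f), linked(a), linked(f), marked(a), marked(d), ready(c)}
3. move(c,a)  →  {inpos(a,c), inpos(f,d), inpos(f,f), linked(c), linked(f), marked(a), marked(d), ready(c)}
4. tag(c,f)  →  {inpos(a,c), inpos(f,c), inpos(f,d), linked(f), marked(a), marked(d), marked(f), ready(c)}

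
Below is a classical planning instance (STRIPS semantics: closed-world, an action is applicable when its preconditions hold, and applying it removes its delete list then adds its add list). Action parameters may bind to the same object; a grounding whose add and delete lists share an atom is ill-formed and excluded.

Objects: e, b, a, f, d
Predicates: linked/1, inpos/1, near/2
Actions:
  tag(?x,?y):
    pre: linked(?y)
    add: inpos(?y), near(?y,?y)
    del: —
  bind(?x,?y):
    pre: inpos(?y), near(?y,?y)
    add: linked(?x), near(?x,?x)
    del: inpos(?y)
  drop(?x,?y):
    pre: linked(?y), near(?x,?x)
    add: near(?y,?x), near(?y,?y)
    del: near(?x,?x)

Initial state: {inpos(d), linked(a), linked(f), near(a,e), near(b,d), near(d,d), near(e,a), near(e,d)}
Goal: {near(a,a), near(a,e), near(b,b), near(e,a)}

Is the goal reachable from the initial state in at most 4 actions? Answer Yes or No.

1. tag(e,a)  →  {inpos(a), inpos(d), linked(a), linked(f), near(a,a), near(a,e), near(b,d), near(d,d), near(e,a), near(e,d)}
2. bind(b,a)  →  {inpos(d), linked(a), linked(b), linked(f), near(a,a), near(a,e), near(b,b), near(b,d), near(d,d), near(e,a), near(e,d)}
optimal plan length = 2; 2 ≤ 4

Yes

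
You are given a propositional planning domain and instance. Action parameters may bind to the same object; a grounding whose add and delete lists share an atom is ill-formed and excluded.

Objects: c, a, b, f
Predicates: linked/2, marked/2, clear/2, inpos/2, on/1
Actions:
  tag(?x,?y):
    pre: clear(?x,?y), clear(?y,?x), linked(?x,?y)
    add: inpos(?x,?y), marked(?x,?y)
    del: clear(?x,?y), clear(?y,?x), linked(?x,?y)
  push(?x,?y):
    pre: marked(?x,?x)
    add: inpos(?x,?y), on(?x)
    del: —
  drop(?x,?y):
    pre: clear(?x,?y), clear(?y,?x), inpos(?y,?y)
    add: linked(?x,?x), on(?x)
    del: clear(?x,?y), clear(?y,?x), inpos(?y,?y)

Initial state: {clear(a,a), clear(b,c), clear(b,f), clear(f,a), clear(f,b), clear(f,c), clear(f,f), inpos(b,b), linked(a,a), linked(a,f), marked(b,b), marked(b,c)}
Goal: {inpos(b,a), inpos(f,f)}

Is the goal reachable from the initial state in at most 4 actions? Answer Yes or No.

Yes

1. push(b,a)  →  {clear(a,a), clear(b,c), clear(b,f), clear(f,a), clear(f,b), clear(f,c), clear(f,f), inpos(b,a), inpos(b,b), linked(a,a), linked(a,f), marked(b,b), marked(b,c), on(b)}
2. drop(f,b)  →  {clear(a,a), clear(b,c), clear(f,a), clear(f,c), clear(f,f), inpos(b,a), linked(a,a), linked(a,f), linked(f,f), marked(b,b), marked(b,c), on(b), on(f)}
3. tag(f,f)  →  {clear(a,a), clear(b,c), clear(f,a), clear(f,c), inpos(b,a), inpos(f,f), linked(a,a), linked(a,f), marked(b,b), marked(b,c), marked(f,f), on(b), on(f)}
optimal plan length = 3; 3 ≤ 4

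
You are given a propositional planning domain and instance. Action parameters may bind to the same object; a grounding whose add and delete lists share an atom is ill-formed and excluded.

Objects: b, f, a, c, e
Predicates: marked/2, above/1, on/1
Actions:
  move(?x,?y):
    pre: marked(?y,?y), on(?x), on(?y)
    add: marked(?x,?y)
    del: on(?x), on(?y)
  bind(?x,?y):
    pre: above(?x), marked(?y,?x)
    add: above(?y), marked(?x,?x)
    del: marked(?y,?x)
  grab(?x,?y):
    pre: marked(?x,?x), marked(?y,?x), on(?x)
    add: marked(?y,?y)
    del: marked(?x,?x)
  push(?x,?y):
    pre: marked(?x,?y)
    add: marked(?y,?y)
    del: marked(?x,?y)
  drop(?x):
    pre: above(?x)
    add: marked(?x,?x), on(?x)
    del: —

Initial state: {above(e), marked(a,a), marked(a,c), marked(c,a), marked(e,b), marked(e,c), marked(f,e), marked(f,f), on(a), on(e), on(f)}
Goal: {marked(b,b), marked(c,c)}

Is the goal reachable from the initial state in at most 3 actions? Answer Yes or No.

1. grab(a,c)  →  {above(e), marked(a,c), marked(c,a), marked(c,c), marked(e,b), marked(e,c), marked(f,e), marked(f,f), on(a), on(e), on(f)}
2. push(e,b)  →  {above(e), marked(a,c), marked(b,b), marked(c,a), marked(c,c), marked(e,c), marked(f,e), marked(f,f), on(a), on(e), on(f)}
optimal plan length = 2; 2 ≤ 3

Yes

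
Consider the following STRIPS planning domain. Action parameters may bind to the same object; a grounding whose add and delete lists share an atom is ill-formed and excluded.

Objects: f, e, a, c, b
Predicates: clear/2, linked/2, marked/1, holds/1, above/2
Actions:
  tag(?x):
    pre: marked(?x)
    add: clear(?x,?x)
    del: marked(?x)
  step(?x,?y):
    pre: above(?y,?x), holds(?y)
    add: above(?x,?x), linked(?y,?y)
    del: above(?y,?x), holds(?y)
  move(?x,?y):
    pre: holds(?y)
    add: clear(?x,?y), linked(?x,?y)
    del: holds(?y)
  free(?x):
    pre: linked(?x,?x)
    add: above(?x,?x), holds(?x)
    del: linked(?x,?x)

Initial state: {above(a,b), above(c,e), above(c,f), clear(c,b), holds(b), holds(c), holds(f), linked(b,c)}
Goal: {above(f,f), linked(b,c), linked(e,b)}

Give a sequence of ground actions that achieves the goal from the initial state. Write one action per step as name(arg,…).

1. step(f,c)  →  {above(a,b), above(c,e), above(f,f), clear(c,b), holds(b), holds(f), linked(b,c), linked(c,c)}
2. move(e,b)  →  {above(a,b), above(c,e), above(f,f), clear(c,b), clear(e,b), holds(f), linked(b,c), linked(c,c), linked(e,b)}

step(f,c); move(e,b)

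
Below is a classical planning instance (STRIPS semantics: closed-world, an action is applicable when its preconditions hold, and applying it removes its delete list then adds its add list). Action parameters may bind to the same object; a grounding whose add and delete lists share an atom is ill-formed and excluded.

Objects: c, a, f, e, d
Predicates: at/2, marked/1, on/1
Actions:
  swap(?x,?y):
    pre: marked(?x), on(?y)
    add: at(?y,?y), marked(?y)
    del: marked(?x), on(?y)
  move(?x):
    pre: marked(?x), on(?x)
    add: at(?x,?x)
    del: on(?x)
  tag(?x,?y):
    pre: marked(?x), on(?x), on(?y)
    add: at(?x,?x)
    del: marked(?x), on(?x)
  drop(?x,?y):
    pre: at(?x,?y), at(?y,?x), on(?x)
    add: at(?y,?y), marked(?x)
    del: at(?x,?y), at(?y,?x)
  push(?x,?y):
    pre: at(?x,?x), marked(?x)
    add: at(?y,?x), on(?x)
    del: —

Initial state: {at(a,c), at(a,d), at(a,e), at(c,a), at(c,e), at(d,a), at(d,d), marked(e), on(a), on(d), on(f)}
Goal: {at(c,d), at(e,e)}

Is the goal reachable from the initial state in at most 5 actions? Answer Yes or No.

Yes

1. swap(e,a)  →  {at(a,a), at(a,c), at(a,d), at(a,e), at(c,a), at(c,e), at(d,a), at(d,d), marked(a), on(d), on(f)}
2. drop(d,a)  →  {at(a,a), at(a,c), at(a,e), at(c,a), at(c,e), at(d,d), marked(a), marked(d), on(d), on(f)}
3. push(a,e)  →  {at(a,a), at(a,c), at(a,e), at(c,a), at(c,e), at(d,d), at(e,a), marked(a), marked(d), on(a), on(d), on(f)}
4. drop(a,e)  →  {at(a,a), at(a,c), at(c,a), at(c,e), at(d,d), at(e,e), marked(a), marked(d), on(a), on(d), on(f)}
5. push(d,c)  →  {at(a,a), at(a,c), at(c,a), at(c,d), at(c,e), at(d,d), at(e,e), marked(a), marked(d), on(a), on(d), on(f)}
optimal plan length = 5; 5 ≤ 5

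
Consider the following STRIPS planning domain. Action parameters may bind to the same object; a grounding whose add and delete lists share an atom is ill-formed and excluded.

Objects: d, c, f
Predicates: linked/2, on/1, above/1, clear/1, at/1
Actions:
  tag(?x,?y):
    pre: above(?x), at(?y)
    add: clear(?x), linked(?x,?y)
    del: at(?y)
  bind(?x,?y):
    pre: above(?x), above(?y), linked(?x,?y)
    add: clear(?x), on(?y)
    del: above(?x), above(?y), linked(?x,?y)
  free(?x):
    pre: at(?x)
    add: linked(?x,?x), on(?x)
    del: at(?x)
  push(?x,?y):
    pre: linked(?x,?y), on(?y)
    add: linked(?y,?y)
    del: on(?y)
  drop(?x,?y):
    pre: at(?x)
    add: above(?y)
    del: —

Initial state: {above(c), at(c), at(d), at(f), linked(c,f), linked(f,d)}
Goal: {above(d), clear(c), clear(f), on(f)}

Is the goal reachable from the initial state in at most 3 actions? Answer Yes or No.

1. drop(d,d)  →  {above(c), above(d), at(c), at(d), at(f), linked(c,f), linked(f,d)}
2. drop(d,f)  →  {above(c), above(d), above(f), at(c), at(d), at(f), linked(c,f), linked(f,d)}
3. tag(f,d)  →  {above(c), above(d), above(f), at(c), at(f), clear(f), linked(c,f), linked(f,d)}
4. bind(c,f)  →  {above(d), at(c), at(f), clear(c), clear(f), linked(f,d), on(f)}
optimal plan length = 4; 4 > 3

No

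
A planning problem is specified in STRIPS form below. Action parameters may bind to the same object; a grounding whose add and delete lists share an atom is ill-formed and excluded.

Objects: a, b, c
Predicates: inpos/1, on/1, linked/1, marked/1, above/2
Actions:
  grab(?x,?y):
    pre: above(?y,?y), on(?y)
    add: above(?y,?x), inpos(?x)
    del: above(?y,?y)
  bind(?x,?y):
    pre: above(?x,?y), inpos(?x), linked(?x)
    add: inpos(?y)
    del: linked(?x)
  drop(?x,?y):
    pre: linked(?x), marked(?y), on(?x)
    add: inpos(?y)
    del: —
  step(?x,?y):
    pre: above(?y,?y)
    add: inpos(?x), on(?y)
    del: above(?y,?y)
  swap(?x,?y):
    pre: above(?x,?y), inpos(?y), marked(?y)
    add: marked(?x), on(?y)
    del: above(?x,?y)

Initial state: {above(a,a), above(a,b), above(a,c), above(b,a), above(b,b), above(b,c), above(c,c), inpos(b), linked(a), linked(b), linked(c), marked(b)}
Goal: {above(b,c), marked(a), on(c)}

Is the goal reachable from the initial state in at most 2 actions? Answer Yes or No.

1. step(a,c)  →  {above(a,a), above(a,b), above(a,c), above(b,a), above(b,b), above(b,c), inpos(a), inpos(b), linked(a), linked(b), linked(c), marked(b), on(c)}
2. swap(a,b)  →  {above(a,a), above(a,c), above(b,a), above(b,b), above(b,c), inpos(a), inpos(b), linked(a), linked(b), linked(c), marked(a), marked(b), on(b), on(c)}
optimal plan length = 2; 2 ≤ 2

Yes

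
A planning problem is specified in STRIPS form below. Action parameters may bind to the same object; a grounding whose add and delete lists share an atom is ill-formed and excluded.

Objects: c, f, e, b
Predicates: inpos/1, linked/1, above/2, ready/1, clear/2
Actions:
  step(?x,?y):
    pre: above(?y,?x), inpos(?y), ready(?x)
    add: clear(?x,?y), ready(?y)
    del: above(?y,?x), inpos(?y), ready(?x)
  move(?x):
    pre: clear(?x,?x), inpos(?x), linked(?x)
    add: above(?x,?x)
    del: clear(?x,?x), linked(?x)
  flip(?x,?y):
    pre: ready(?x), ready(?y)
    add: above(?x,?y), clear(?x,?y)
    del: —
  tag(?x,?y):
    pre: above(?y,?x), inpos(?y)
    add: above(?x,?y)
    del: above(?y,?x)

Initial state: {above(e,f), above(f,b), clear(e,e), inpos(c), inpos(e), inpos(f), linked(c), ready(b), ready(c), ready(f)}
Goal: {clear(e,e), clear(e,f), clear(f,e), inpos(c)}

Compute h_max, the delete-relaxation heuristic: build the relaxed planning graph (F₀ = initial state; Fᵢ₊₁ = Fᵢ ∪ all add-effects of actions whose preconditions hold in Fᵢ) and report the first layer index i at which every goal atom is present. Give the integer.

2

F0 = init (10 atoms)
F1 = F0 ∪ {above(b,b), above(b,c), above(b,f), above(c,b), above(c,c), above(c,f), above(f,c), above(f,e), above(f,f), clear(b,b), clear(b,c), clear(b,f), clear(c,b), clear(c,c), clear(c,f), clear(f,b), clear(f,c), clear(f,e), clear(f,f), ready(e)}  (30 atoms)
F2 = F1 ∪ {above(b,e), above(c,e), above(e,b), above(e,c), above(e,e), clear(b,e), clear(c,e), clear(e,b), clear(e,c), clear(e,f)}  (40 atoms)
goal ⊆ F2  ⇒  h_max = 2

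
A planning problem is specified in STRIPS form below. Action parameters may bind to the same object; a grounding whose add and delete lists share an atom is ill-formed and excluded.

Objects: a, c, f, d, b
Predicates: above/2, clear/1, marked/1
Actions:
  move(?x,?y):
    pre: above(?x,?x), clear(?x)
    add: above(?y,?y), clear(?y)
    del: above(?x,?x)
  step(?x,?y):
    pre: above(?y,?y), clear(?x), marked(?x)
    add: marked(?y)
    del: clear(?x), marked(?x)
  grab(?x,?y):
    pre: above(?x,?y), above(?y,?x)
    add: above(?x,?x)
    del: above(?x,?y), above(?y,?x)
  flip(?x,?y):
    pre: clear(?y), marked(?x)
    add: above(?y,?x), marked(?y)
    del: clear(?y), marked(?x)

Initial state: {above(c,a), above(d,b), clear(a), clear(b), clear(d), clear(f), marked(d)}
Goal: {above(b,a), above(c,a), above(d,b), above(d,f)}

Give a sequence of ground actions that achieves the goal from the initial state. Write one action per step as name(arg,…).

1. flip(d,a)  →  {above(a,d), above(c,a), above(d,b), clear(b), clear(d), clear(f), marked(a)}
2. flip(a,b)  →  {above(a,d), above(b,a), above(c,a), above(d,b), clear(d), clear(f), marked(b)}
3. flip(b,f)  →  {above(a,d), above(b,a), above(c,a), above(d,b), above(f,b), clear(d), marked(f)}
4. flip(f,d)  →  {above(a,d), above(b,a), above(c,a), above(d,b), above(d,f), above(f,b), marked(d)}

flip(d,a); flip(a,b); flip(b,f); flip(f,d)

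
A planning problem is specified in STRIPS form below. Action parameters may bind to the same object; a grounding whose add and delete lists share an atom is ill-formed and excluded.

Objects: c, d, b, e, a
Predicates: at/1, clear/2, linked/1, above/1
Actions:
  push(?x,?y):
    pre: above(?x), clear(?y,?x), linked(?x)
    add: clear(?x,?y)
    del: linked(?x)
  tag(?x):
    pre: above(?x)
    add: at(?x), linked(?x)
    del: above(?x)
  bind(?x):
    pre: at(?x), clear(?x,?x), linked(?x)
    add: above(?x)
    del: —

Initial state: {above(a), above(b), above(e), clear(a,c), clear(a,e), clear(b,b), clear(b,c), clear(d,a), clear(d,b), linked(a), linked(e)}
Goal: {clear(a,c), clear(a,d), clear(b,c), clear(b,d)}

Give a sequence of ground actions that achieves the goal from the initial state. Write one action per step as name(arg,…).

push(a,d); tag(b); bind(b); push(b,d)

1. push(a,d)  →  {above(a), above(b), above(e), clear(a,c), clear(a,d), clear(a,e), clear(b,b), clear(b,c), clear(d,a), clear(d,b), linked(e)}
2. tag(b)  →  {above(a), above(e), at(b), clear(a,c), clear(a,d), clear(a,e), clear(b,b), clear(b,c), clear(d,a), clear(d,b), linked(b), linked(e)}
3. bind(b)  →  {above(a), above(b), above(e), at(b), clear(a,c), clear(a,d), clear(a,e), clear(b,b), clear(b,c), clear(d,a), clear(d,b), linked(b), linked(e)}
4. push(b,d)  →  {above(a), above(b), above(e), at(b), clear(a,c), clear(a,d), clear(a,e), clear(b,b), clear(b,c), clear(b,d), clear(d,a), clear(d,b), linked(e)}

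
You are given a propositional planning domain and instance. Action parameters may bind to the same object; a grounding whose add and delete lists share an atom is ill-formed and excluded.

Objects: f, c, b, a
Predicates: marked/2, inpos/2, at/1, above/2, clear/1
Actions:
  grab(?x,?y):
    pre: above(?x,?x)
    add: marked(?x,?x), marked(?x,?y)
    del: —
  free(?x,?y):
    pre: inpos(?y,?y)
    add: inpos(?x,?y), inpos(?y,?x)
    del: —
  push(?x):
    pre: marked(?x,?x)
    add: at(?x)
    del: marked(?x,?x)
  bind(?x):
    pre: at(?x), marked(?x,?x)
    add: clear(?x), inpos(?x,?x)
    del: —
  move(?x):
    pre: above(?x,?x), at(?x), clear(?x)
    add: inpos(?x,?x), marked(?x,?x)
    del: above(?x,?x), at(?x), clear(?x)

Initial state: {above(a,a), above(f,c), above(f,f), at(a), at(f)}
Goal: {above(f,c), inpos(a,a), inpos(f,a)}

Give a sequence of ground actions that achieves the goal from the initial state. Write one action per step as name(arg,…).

grab(a,f); bind(a); free(f,a)

1. grab(a,f)  →  {above(a,a), above(f,c), above(f,f), at(a), at(f), marked(a,a), marked(a,f)}
2. bind(a)  →  {above(a,a), above(f,c), above(f,f), at(a), at(f), clear(a), inpos(a,a), marked(a,a), marked(a,f)}
3. free(f,a)  →  {above(a,a), above(f,c), above(f,f), at(a), at(f), clear(a), inpos(a,a), inpos(a,f), inpos(f,a), marked(a,a), marked(a,f)}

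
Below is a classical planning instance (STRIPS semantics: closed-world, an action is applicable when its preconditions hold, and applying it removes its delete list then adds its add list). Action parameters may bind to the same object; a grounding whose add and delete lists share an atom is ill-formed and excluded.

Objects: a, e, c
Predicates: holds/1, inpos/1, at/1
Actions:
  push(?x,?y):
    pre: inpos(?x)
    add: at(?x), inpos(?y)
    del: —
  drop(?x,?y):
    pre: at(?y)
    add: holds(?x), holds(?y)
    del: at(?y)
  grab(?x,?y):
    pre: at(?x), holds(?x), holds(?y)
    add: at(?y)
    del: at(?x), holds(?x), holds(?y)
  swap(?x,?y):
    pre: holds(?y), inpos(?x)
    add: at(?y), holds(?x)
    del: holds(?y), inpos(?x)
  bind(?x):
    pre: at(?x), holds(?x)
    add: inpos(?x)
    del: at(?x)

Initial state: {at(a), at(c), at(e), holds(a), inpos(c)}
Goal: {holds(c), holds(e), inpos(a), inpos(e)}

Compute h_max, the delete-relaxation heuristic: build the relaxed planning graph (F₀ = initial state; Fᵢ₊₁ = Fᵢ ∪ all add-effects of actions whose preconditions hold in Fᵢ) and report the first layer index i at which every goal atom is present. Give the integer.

F0 = init (5 atoms)
F1 = F0 ∪ {holds(c), holds(e), inpos(a), inpos(e)}  (9 atoms)
goal ⊆ F1  ⇒  h_max = 1

1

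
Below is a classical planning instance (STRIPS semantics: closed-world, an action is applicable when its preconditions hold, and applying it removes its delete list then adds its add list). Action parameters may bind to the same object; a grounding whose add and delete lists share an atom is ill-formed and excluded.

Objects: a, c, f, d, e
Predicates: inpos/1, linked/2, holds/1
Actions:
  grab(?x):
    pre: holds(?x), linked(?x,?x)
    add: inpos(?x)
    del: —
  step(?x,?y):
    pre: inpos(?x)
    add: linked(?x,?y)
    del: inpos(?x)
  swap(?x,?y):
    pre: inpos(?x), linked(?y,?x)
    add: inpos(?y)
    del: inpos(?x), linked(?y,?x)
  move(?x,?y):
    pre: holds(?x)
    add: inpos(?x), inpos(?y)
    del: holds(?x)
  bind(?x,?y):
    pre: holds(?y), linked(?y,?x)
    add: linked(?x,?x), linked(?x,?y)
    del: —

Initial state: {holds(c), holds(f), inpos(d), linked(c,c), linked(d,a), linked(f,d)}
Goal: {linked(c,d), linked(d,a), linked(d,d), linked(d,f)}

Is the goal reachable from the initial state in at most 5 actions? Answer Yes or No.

1. grab(c)  →  {holds(c), holds(f), inpos(c), inpos(d), linked(c,c), linked(d,a), linked(f,d)}
2. step(c,d)  →  {holds(c), holds(f), inpos(d), linked(c,c), linked(c,d), linked(d,a), linked(f,d)}
3. bind(d,f)  →  {holds(c), holds(f), inpos(d), linked(c,c), linked(c,d), linked(d,a), linked(d,d), linked(d,f), linked(f,d)}
optimal plan length = 3; 3 ≤ 5

Yes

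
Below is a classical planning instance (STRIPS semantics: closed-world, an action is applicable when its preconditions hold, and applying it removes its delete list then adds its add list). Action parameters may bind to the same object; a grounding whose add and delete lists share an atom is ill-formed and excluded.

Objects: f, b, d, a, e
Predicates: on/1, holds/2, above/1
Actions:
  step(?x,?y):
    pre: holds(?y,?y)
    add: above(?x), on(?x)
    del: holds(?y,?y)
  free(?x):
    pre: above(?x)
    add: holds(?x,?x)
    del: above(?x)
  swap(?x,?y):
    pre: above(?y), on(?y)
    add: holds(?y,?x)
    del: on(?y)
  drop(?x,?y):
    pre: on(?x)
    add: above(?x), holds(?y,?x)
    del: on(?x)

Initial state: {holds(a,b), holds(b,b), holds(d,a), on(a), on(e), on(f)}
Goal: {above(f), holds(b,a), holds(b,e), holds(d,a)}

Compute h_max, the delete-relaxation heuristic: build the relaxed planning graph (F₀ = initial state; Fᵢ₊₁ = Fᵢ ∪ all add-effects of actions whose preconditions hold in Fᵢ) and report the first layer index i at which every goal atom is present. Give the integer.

F0 = init (6 atoms)
F1 = F0 ∪ {above(a), above(b), above(d), above(e), above(f), holds(a,a), holds(a,e), holds(a,f), holds(b,a), holds(b,e), holds(b,f), holds(d,e), holds(d,f), holds(e,a), holds(e,e), holds(e,f), holds(f,a), holds(f,e), holds(f,f), on(b), on(d)}  (27 atoms)
goal ⊆ F1  ⇒  h_max = 1

1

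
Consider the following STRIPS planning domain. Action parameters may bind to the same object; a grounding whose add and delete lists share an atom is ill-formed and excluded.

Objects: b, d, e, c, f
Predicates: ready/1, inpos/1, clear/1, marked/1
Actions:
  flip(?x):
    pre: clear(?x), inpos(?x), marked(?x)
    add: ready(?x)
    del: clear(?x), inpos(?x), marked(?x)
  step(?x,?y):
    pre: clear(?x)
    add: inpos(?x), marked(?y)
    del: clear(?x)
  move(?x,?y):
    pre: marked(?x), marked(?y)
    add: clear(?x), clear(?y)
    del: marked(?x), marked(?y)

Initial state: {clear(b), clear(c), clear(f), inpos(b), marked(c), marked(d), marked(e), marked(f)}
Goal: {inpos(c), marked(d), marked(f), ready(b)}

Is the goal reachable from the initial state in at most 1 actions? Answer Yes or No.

No

1. step(c,b)  →  {clear(b), clear(f), inpos(b), inpos(c), marked(b), marked(c), marked(d), marked(e), marked(f)}
2. flip(b)  →  {clear(f), inpos(c), marked(c), marked(d), marked(e), marked(f), ready(b)}
optimal plan length = 2; 2 > 1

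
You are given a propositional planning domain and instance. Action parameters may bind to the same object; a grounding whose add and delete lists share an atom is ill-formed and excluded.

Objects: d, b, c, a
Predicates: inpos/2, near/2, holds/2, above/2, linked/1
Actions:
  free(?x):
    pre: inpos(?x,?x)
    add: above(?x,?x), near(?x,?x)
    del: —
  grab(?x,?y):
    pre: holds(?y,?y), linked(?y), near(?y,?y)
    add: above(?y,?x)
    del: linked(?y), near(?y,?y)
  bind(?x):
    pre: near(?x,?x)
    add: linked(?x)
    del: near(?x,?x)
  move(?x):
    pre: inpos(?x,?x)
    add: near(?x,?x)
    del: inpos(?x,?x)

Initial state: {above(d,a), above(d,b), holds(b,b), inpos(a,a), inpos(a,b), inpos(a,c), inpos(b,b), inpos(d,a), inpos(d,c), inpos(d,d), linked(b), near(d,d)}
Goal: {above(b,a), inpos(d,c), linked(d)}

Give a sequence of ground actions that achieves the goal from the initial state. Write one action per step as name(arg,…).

1. free(b)  →  {above(b,b), above(d,a), above(d,b), holds(b,b), inpos(a,a), inpos(a,b), inpos(a,c), inpos(b,b), inpos(d,a), inpos(d,c), inpos(d,d), linked(b), near(b,b), near(d,d)}
2. grab(a,b)  →  {above(b,a), above(b,b), above(d,a), above(d,b), holds(b,b), inpos(a,a), inpos(a,b), inpos(a,c), inpos(b,b), inpos(d,a), inpos(d,c), inpos(d,d), near(d,d)}
3. bind(d)  →  {above(b,a), above(b,b), above(d,a), above(d,b), holds(b,b), inpos(a,a), inpos(a,b), inpos(a,c), inpos(b,b), inpos(d,a), inpos(d,c), inpos(d,d), linked(d)}

free(b); grab(a,b); bind(d)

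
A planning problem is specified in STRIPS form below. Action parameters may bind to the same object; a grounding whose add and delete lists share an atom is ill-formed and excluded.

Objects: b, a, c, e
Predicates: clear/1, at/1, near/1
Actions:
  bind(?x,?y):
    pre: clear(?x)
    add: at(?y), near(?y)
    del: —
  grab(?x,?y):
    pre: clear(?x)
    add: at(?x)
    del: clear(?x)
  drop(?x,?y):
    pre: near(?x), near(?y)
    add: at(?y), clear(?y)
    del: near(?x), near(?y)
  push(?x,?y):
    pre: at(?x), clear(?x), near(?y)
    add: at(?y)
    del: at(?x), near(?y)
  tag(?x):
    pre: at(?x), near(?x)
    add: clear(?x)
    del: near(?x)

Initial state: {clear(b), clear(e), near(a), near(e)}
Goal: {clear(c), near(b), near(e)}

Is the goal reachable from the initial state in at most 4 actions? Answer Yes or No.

1. bind(b,b)  →  {at(b), clear(b), clear(e), near(a), near(b), near(e)}
2. bind(b,c)  →  {at(b), at(c), clear(b), clear(e), near(a), near(b), near(c), near(e)}
3. drop(a,c)  →  {at(b), at(c), clear(b), clear(c), clear(e), near(b), near(e)}
optimal plan length = 3; 3 ≤ 4

Yes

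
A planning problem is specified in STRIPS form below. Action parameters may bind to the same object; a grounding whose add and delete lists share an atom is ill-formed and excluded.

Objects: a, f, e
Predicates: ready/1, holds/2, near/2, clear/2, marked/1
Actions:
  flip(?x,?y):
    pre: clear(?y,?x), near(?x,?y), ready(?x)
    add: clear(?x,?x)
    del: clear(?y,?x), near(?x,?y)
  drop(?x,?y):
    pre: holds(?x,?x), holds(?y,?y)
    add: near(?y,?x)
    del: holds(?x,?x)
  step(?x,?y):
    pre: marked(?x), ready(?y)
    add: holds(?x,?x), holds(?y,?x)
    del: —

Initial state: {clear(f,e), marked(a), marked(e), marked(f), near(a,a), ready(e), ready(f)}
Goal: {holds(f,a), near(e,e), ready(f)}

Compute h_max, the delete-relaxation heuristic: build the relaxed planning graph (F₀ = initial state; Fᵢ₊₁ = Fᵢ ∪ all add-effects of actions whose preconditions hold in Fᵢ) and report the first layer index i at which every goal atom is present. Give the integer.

2

F0 = init (7 atoms)
F1 = F0 ∪ {holds(a,a), holds(e,a), holds(e,e), holds(e,f), holds(f,a), holds(f,e), holds(f,f)}  (14 atoms)
F2 = F1 ∪ {near(a,e), near(a,f), near(e,a), near(e,e), near(e,f), near(f,a), near(f,e), near(f,f)}  (22 atoms)
goal ⊆ F2  ⇒  h_max = 2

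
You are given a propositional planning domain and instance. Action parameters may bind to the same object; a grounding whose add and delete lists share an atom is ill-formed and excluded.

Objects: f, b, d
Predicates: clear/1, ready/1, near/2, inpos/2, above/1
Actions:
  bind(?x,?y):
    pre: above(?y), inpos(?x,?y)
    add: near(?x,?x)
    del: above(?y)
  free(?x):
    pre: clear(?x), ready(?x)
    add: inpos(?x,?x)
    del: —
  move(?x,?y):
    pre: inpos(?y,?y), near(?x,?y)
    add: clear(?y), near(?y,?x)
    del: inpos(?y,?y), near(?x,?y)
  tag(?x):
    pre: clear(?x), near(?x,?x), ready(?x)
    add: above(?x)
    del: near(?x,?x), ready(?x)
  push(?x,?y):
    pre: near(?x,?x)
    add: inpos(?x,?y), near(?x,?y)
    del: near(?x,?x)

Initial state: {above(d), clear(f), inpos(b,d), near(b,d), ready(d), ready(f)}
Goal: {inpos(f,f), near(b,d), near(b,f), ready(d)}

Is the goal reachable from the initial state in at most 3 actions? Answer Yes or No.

1. bind(b,d)  →  {clear(f), inpos(b,d), near(b,b), near(b,d), ready(d), ready(f)}
2. free(f)  →  {clear(f), inpos(b,d), inpos(f,f), near(b,b), near(b,d), ready(d), ready(f)}
3. push(b,f)  →  {clear(f), inpos(b,d), inpos(b,f), inpos(f,f), near(b,d), near(b,f), ready(d), ready(f)}
optimal plan length = 3; 3 ≤ 3

Yes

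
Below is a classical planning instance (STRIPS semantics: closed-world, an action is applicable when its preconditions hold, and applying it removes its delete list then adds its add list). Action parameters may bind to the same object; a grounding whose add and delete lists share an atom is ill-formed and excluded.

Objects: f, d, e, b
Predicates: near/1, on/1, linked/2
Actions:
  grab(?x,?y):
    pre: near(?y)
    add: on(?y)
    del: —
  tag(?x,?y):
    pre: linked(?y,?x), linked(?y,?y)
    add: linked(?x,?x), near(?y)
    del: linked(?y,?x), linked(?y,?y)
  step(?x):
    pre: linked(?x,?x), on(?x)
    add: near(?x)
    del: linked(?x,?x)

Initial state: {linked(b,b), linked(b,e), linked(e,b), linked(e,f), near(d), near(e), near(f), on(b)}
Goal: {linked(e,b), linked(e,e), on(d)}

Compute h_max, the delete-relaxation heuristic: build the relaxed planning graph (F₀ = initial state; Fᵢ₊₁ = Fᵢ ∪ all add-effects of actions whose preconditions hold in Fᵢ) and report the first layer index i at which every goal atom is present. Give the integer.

1

F0 = init (8 atoms)
F1 = F0 ∪ {linked(e,e), near(b), on(d), on(e), on(f)}  (13 atoms)
goal ⊆ F1  ⇒  h_max = 1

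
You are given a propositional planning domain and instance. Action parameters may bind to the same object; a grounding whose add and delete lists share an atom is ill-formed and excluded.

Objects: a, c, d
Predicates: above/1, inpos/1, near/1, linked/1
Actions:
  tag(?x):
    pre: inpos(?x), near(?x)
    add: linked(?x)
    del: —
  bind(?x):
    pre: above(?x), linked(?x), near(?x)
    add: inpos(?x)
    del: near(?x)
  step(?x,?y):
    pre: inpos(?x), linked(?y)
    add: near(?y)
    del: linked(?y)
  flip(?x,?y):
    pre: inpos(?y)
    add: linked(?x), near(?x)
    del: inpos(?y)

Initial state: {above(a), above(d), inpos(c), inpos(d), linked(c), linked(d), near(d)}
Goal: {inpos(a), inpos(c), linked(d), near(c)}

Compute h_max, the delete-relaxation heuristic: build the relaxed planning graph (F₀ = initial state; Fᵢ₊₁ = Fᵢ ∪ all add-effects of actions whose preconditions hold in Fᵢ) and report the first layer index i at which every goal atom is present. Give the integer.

2

F0 = init (7 atoms)
F1 = F0 ∪ {linked(a), near(a), near(c)}  (10 atoms)
F2 = F1 ∪ {inpos(a)}  (11 atoms)
goal ⊆ F2  ⇒  h_max = 2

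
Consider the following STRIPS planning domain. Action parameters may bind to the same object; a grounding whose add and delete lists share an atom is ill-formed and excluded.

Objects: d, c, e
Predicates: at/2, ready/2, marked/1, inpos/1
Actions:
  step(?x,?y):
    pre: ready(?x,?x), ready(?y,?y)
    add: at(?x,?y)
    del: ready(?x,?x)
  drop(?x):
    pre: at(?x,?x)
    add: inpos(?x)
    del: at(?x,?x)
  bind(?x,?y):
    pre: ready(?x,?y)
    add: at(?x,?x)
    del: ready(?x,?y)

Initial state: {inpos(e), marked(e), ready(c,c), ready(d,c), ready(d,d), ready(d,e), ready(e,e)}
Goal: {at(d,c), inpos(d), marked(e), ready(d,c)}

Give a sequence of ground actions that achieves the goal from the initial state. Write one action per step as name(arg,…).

1. step(d,c)  →  {at(d,c), inpos(e), marked(e), ready(c,c), ready(d,c), ready(d,e), ready(e,e)}
2. bind(d,e)  →  {at(d,c), at(d,d), inpos(e), marked(e), ready(c,c), ready(d,c), ready(e,e)}
3. drop(d)  →  {at(d,c), inpos(d), inpos(e), marked(e), ready(c,c), ready(d,c), ready(e,e)}

step(d,c); bind(d,e); drop(d)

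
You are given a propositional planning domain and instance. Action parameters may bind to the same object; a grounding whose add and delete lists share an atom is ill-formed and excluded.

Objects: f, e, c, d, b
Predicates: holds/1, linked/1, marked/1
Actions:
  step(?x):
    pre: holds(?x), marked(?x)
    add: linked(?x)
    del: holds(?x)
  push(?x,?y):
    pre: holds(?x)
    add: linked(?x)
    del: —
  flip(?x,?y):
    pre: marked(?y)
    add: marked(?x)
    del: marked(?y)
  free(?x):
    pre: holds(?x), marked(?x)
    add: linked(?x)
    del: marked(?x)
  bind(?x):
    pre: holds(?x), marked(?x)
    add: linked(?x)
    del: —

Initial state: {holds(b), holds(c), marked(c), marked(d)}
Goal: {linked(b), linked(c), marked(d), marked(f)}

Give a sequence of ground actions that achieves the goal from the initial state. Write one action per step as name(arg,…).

1. step(c)  →  {holds(b), linked(c), marked(c), marked(d)}
2. push(b,f)  →  {holds(b), linked(b), linked(c), marked(c), marked(d)}
3. flip(f,c)  →  {holds(b), linked(b), linked(c), marked(d), marked(f)}

step(c); push(b,f); flip(f,c)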